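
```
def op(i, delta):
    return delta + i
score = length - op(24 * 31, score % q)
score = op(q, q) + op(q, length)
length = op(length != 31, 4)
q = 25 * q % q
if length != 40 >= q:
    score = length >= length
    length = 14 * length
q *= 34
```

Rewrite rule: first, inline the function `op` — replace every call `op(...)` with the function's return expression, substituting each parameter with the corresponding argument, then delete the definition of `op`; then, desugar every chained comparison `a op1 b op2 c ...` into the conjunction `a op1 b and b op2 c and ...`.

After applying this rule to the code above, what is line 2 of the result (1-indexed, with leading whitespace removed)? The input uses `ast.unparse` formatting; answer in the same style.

Transformed code:
score = length - (score % q + 24 * 31)
score = q + q + (length + q)
length = 4 + (length != 31)
q = 25 * q % q
if length != 40 and 40 >= q:
    score = length >= length
    length = 14 * length
q *= 34

score = q + q + (length + q)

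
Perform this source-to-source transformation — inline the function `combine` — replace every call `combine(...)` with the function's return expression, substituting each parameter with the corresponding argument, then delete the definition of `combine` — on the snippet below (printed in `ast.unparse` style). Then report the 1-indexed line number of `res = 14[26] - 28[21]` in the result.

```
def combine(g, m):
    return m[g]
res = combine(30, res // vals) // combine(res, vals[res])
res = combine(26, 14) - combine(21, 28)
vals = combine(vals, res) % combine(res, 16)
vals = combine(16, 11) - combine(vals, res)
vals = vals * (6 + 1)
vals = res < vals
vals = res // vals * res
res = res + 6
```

2

Transformed code:
res = (res // vals)[30] // vals[res][res]
res = 14[26] - 28[21]
vals = res[vals] % 16[res]
vals = 11[16] - res[vals]
vals = vals * (6 + 1)
vals = res < vals
vals = res // vals * res
res = res + 6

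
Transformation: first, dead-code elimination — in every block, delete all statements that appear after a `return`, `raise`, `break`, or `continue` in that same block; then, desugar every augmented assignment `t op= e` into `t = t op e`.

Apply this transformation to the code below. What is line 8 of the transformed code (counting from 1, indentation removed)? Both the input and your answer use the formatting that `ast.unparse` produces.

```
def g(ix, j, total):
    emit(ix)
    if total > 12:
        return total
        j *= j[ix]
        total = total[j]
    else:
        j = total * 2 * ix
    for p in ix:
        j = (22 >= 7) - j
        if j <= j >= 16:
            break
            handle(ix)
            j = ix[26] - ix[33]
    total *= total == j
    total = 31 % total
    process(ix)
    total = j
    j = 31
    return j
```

Transformed code:
def g(ix, j, total):
    emit(ix)
    if total > 12:
        return total
    else:
        j = total * 2 * ix
    for p in ix:
        j = (22 >= 7) - j
        if j <= j >= 16:
            break
    total = total * (total == j)
    total = 31 % total
    process(ix)
    total = j
    j = 31
    return j

j = (22 >= 7) - j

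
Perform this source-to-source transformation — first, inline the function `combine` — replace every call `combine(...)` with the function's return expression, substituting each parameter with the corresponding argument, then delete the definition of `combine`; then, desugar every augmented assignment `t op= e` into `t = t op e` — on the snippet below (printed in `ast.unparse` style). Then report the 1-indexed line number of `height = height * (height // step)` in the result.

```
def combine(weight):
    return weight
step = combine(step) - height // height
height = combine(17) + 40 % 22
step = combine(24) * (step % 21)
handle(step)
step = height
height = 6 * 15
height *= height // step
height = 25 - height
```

7

Transformed code:
step = step - height // height
height = 17 + 40 % 22
step = 24 * (step % 21)
handle(step)
step = height
height = 6 * 15
height = height * (height // step)
height = 25 - height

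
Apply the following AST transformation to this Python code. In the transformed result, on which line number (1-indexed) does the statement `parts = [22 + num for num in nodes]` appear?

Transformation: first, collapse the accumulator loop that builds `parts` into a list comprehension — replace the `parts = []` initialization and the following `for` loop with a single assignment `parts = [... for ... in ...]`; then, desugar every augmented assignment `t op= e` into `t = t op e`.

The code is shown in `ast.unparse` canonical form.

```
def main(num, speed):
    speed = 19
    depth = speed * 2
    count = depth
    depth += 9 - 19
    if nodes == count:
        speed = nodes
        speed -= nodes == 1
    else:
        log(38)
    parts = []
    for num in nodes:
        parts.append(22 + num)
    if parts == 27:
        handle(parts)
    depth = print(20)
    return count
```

Transformed code:
def main(num, speed):
    speed = 19
    depth = speed * 2
    count = depth
    depth = depth + (9 - 19)
    if nodes == count:
        speed = nodes
        speed = speed - (nodes == 1)
    else:
        log(38)
    parts = [22 + num for num in nodes]
    if parts == 27:
        handle(parts)
    depth = print(20)
    return count

11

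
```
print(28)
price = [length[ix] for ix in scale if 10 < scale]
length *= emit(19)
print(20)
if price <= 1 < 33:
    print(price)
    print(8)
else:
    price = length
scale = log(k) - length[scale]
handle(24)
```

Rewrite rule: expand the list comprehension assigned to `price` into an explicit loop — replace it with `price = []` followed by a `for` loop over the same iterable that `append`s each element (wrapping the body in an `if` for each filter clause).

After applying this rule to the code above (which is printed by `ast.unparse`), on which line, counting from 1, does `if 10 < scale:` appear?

4

Transformed code:
print(28)
price = []
for ix in scale:
    if 10 < scale:
        price.append(length[ix])
length *= emit(19)
print(20)
if price <= 1 < 33:
    print(price)
    print(8)
else:
    price = length
scale = log(k) - length[scale]
handle(24)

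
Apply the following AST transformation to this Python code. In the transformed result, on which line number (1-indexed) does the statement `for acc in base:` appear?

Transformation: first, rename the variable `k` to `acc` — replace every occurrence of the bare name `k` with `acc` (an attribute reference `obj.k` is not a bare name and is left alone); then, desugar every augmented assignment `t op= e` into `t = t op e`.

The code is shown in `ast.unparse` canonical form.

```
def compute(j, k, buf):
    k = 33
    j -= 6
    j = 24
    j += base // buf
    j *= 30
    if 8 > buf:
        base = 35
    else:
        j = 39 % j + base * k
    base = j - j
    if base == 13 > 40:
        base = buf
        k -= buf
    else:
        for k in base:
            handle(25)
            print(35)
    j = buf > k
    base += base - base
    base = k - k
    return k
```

16

Transformed code:
def compute(j, acc, buf):
    acc = 33
    j = j - 6
    j = 24
    j = j + base // buf
    j = j * 30
    if 8 > buf:
        base = 35
    else:
        j = 39 % j + base * acc
    base = j - j
    if base == 13 > 40:
        base = buf
        acc = acc - buf
    else:
        for acc in base:
            handle(25)
            print(35)
    j = buf > acc
    base = base + (base - base)
    base = acc - acc
    return acc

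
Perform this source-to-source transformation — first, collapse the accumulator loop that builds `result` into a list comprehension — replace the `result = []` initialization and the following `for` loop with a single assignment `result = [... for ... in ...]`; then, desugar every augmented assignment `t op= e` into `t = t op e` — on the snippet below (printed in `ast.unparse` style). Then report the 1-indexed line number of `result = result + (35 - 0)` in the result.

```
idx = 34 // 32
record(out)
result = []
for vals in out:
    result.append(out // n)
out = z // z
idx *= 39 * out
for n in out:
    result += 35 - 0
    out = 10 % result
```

Transformed code:
idx = 34 // 32
record(out)
result = [out // n for vals in out]
out = z // z
idx = idx * (39 * out)
for n in out:
    result = result + (35 - 0)
    out = 10 % result

7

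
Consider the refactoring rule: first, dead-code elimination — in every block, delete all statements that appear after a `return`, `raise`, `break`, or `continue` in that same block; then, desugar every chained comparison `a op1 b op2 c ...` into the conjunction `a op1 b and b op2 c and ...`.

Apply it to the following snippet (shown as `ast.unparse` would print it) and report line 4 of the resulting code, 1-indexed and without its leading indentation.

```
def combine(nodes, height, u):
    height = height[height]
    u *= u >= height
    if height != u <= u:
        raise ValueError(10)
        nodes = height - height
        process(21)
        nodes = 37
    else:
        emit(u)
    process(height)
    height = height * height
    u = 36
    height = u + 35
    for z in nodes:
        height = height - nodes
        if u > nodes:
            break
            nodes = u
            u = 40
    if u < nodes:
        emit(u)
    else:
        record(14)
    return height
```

Transformed code:
def combine(nodes, height, u):
    height = height[height]
    u *= u >= height
    if height != u and u <= u:
        raise ValueError(10)
    else:
        emit(u)
    process(height)
    height = height * height
    u = 36
    height = u + 35
    for z in nodes:
        height = height - nodes
        if u > nodes:
            break
    if u < nodes:
        emit(u)
    else:
        record(14)
    return height

if height != u and u <= u:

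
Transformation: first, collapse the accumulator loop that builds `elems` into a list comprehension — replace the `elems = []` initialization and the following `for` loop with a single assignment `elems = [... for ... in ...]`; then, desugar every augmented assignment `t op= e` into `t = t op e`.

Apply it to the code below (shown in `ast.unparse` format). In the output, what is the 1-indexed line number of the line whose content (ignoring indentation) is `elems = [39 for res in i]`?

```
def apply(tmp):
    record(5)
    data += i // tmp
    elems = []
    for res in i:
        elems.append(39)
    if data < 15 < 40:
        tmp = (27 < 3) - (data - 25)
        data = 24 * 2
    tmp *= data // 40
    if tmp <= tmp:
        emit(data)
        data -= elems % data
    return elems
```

Transformed code:
def apply(tmp):
    record(5)
    data = data + i // tmp
    elems = [39 for res in i]
    if data < 15 < 40:
        tmp = (27 < 3) - (data - 25)
        data = 24 * 2
    tmp = tmp * (data // 40)
    if tmp <= tmp:
        emit(data)
        data = data - elems % data
    return elems

4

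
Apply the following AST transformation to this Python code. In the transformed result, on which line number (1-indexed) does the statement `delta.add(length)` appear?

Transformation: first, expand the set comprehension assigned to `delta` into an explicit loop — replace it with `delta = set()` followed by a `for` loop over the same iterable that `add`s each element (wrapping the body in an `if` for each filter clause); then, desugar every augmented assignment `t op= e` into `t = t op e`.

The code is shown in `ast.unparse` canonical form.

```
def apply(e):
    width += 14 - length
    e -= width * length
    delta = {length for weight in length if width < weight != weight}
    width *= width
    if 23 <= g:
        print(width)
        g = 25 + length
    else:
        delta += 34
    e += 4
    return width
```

Transformed code:
def apply(e):
    width = width + (14 - length)
    e = e - width * length
    delta = set()
    for weight in length:
        if width < weight != weight:
            delta.add(length)
    width = width * width
    if 23 <= g:
        print(width)
        g = 25 + length
    else:
        delta = delta + 34
    e = e + 4
    return width

7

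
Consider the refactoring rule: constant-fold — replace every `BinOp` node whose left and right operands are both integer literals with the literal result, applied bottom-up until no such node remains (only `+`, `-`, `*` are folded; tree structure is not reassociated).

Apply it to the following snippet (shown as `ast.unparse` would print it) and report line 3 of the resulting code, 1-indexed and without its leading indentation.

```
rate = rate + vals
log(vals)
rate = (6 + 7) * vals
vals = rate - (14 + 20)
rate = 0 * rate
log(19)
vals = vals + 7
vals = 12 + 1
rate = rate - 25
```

rate = 13 * vals

Transformed code:
rate = rate + vals
log(vals)
rate = 13 * vals
vals = rate - 34
rate = 0 * rate
log(19)
vals = vals + 7
vals = 13
rate = rate - 25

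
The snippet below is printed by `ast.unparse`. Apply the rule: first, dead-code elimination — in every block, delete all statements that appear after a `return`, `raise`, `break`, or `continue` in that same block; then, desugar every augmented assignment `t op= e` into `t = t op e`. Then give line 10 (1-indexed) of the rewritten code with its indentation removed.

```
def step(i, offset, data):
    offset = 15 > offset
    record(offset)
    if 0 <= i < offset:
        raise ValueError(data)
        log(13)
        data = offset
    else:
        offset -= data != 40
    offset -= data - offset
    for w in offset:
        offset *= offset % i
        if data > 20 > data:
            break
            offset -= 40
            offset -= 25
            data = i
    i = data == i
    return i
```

Transformed code:
def step(i, offset, data):
    offset = 15 > offset
    record(offset)
    if 0 <= i < offset:
        raise ValueError(data)
    else:
        offset = offset - (data != 40)
    offset = offset - (data - offset)
    for w in offset:
        offset = offset * (offset % i)
        if data > 20 > data:
            break
    i = data == i
    return i

offset = offset * (offset % i)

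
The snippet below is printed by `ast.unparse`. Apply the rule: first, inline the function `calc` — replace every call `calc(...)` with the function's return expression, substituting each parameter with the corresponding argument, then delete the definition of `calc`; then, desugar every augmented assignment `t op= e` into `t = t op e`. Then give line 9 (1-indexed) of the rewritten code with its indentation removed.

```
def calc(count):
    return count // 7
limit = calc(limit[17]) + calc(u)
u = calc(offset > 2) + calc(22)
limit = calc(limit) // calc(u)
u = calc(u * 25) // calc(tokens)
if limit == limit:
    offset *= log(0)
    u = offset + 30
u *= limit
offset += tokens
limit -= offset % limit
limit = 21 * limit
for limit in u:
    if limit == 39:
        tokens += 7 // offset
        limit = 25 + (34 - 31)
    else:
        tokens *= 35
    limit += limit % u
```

offset = offset + tokens

Transformed code:
limit = limit[17] // 7 + u // 7
u = (offset > 2) // 7 + 22 // 7
limit = limit // 7 // (u // 7)
u = u * 25 // 7 // (tokens // 7)
if limit == limit:
    offset = offset * log(0)
    u = offset + 30
u = u * limit
offset = offset + tokens
limit = limit - offset % limit
limit = 21 * limit
for limit in u:
    if limit == 39:
        tokens = tokens + 7 // offset
        limit = 25 + (34 - 31)
    else:
        tokens = tokens * 35
    limit = limit + limit % u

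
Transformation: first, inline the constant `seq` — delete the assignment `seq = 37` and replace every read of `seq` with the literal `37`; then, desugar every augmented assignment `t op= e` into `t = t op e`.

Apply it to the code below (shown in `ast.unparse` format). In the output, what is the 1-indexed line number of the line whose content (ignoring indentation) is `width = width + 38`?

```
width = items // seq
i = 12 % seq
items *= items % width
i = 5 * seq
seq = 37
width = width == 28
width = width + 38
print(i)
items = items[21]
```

6

Transformed code:
width = items // 37
i = 12 % 37
items = items * (items % width)
i = 5 * 37
width = width == 28
width = width + 38
print(i)
items = items[21]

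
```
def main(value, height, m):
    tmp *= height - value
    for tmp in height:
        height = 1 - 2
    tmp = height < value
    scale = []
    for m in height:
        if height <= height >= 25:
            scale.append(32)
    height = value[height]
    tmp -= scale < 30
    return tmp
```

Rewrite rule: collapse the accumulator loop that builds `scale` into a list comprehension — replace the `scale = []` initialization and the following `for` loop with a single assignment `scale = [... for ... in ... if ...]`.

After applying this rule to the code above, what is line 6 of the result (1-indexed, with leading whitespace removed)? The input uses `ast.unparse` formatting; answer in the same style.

Transformed code:
def main(value, height, m):
    tmp *= height - value
    for tmp in height:
        height = 1 - 2
    tmp = height < value
    scale = [32 for m in height if height <= height >= 25]
    height = value[height]
    tmp -= scale < 30
    return tmp

scale = [32 for m in height if height <= height >= 25]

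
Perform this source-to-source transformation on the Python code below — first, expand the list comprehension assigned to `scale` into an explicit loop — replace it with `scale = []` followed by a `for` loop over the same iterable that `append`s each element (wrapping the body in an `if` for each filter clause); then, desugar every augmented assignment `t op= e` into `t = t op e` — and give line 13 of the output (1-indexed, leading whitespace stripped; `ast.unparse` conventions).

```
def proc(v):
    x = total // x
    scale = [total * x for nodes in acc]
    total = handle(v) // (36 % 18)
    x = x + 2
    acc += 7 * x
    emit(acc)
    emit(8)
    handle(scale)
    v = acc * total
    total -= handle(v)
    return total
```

Transformed code:
def proc(v):
    x = total // x
    scale = []
    for nodes in acc:
        scale.append(total * x)
    total = handle(v) // (36 % 18)
    x = x + 2
    acc = acc + 7 * x
    emit(acc)
    emit(8)
    handle(scale)
    v = acc * total
    total = total - handle(v)
    return total

total = total - handle(v)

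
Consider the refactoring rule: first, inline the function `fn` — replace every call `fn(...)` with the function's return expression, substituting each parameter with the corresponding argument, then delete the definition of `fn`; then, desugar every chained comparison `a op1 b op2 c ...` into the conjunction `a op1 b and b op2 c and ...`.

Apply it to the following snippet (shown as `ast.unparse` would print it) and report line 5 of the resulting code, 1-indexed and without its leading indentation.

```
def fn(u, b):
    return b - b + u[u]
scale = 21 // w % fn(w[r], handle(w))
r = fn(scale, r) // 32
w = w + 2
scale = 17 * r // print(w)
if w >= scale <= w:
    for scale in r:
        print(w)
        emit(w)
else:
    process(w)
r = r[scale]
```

if w >= scale and scale <= w:

Transformed code:
scale = 21 // w % (handle(w) - handle(w) + w[r][w[r]])
r = (r - r + scale[scale]) // 32
w = w + 2
scale = 17 * r // print(w)
if w >= scale and scale <= w:
    for scale in r:
        print(w)
        emit(w)
else:
    process(w)
r = r[scale]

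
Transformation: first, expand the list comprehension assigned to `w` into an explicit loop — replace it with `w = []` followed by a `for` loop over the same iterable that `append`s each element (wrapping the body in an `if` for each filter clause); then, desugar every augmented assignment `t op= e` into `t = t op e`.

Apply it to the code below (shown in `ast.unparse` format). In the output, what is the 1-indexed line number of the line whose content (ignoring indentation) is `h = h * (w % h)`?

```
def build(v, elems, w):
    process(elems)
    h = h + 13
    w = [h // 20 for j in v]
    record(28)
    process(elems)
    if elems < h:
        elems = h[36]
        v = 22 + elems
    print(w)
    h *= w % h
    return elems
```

13

Transformed code:
def build(v, elems, w):
    process(elems)
    h = h + 13
    w = []
    for j in v:
        w.append(h // 20)
    record(28)
    process(elems)
    if elems < h:
        elems = h[36]
        v = 22 + elems
    print(w)
    h = h * (w % h)
    return elems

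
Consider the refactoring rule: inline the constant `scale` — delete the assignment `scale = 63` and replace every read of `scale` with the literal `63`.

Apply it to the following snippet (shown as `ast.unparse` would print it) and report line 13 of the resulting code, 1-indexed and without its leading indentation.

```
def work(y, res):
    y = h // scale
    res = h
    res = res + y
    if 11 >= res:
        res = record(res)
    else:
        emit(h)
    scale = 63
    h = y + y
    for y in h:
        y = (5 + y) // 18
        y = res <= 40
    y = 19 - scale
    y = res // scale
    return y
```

y = 19 - 63

Transformed code:
def work(y, res):
    y = h // 63
    res = h
    res = res + y
    if 11 >= res:
        res = record(res)
    else:
        emit(h)
    h = y + y
    for y in h:
        y = (5 + y) // 18
        y = res <= 40
    y = 19 - 63
    y = res // 63
    return y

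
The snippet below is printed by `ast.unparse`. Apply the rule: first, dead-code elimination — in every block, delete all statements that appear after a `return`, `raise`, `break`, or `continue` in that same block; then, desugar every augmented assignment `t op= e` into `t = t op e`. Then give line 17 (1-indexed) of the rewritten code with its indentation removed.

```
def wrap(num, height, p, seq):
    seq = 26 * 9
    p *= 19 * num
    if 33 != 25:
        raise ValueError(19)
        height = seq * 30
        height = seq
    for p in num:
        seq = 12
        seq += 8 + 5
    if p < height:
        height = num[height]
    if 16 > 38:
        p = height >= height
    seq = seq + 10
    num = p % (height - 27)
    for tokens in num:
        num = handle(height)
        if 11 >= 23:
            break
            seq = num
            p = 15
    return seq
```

Transformed code:
def wrap(num, height, p, seq):
    seq = 26 * 9
    p = p * (19 * num)
    if 33 != 25:
        raise ValueError(19)
    for p in num:
        seq = 12
        seq = seq + (8 + 5)
    if p < height:
        height = num[height]
    if 16 > 38:
        p = height >= height
    seq = seq + 10
    num = p % (height - 27)
    for tokens in num:
        num = handle(height)
        if 11 >= 23:
            break
    return seq

if 11 >= 23:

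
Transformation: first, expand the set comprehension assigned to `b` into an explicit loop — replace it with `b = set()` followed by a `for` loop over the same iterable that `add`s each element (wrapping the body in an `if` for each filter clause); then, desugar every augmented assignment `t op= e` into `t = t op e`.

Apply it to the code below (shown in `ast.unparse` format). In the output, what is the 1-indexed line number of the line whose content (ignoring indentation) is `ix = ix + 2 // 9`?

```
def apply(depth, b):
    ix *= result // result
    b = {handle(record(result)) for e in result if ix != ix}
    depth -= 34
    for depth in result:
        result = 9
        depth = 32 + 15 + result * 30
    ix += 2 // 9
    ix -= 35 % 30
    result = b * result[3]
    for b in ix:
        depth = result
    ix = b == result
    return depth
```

11

Transformed code:
def apply(depth, b):
    ix = ix * (result // result)
    b = set()
    for e in result:
        if ix != ix:
            b.add(handle(record(result)))
    depth = depth - 34
    for depth in result:
        result = 9
        depth = 32 + 15 + result * 30
    ix = ix + 2 // 9
    ix = ix - 35 % 30
    result = b * result[3]
    for b in ix:
        depth = result
    ix = b == result
    return depth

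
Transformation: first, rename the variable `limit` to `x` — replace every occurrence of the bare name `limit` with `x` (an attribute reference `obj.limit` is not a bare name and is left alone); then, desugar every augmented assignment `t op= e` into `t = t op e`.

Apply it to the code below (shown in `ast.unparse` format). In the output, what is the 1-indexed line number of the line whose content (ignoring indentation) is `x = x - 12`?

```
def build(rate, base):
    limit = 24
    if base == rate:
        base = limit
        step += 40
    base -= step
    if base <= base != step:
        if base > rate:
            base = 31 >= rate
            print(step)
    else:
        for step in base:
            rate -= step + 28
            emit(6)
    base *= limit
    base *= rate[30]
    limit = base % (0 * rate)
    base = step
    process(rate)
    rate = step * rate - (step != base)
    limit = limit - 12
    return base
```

21

Transformed code:
def build(rate, base):
    x = 24
    if base == rate:
        base = x
        step = step + 40
    base = base - step
    if base <= base != step:
        if base > rate:
            base = 31 >= rate
            print(step)
    else:
        for step in base:
            rate = rate - (step + 28)
            emit(6)
    base = base * x
    base = base * rate[30]
    x = base % (0 * rate)
    base = step
    process(rate)
    rate = step * rate - (step != base)
    x = x - 12
    return base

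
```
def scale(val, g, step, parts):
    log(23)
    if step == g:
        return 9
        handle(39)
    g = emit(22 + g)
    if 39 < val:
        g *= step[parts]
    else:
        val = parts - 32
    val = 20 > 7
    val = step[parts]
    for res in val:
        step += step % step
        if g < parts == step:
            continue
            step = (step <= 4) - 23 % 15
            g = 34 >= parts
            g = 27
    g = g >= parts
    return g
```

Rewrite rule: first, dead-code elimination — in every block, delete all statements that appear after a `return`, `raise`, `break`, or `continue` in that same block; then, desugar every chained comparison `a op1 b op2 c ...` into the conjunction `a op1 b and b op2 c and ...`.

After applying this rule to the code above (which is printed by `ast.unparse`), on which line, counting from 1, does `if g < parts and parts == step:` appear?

Transformed code:
def scale(val, g, step, parts):
    log(23)
    if step == g:
        return 9
    g = emit(22 + g)
    if 39 < val:
        g *= step[parts]
    else:
        val = parts - 32
    val = 20 > 7
    val = step[parts]
    for res in val:
        step += step % step
        if g < parts and parts == step:
            continue
    g = g >= parts
    return g

14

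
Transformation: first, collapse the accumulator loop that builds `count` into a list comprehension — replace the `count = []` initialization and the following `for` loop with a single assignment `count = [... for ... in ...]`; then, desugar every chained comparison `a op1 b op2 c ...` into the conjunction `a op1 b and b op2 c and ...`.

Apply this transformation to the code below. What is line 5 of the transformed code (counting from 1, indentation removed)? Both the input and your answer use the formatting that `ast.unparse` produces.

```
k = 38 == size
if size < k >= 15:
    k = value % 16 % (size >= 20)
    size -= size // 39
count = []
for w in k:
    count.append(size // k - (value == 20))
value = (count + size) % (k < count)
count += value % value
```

Transformed code:
k = 38 == size
if size < k and k >= 15:
    k = value % 16 % (size >= 20)
    size -= size // 39
count = [size // k - (value == 20) for w in k]
value = (count + size) % (k < count)
count += value % value

count = [size // k - (value == 20) for w in k]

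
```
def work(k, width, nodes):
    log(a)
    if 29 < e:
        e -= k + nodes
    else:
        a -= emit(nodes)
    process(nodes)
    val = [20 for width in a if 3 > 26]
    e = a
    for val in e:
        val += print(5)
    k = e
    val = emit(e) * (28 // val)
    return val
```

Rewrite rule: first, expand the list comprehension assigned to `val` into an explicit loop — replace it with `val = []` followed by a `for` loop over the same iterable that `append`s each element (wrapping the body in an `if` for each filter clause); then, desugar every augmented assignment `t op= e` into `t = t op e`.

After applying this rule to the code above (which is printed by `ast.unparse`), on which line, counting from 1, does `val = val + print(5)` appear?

Transformed code:
def work(k, width, nodes):
    log(a)
    if 29 < e:
        e = e - (k + nodes)
    else:
        a = a - emit(nodes)
    process(nodes)
    val = []
    for width in a:
        if 3 > 26:
            val.append(20)
    e = a
    for val in e:
        val = val + print(5)
    k = e
    val = emit(e) * (28 // val)
    return val

14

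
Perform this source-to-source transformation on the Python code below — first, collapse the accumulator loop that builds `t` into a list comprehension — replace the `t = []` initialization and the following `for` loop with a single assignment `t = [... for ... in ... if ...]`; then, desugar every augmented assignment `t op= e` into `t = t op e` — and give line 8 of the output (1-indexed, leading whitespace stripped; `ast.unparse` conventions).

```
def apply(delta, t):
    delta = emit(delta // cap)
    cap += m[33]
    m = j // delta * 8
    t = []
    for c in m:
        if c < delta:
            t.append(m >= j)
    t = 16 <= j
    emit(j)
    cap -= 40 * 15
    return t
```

cap = cap - 40 * 15

Transformed code:
def apply(delta, t):
    delta = emit(delta // cap)
    cap = cap + m[33]
    m = j // delta * 8
    t = [m >= j for c in m if c < delta]
    t = 16 <= j
    emit(j)
    cap = cap - 40 * 15
    return t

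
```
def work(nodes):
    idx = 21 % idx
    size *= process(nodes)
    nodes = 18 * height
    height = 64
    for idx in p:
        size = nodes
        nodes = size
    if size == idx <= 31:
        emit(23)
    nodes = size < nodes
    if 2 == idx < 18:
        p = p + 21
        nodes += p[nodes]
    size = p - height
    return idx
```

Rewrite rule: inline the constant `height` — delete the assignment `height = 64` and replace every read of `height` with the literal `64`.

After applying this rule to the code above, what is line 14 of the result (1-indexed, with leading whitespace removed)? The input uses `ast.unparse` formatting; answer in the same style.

size = p - 64

Transformed code:
def work(nodes):
    idx = 21 % idx
    size *= process(nodes)
    nodes = 18 * 64
    for idx in p:
        size = nodes
        nodes = size
    if size == idx <= 31:
        emit(23)
    nodes = size < nodes
    if 2 == idx < 18:
        p = p + 21
        nodes += p[nodes]
    size = p - 64
    return idx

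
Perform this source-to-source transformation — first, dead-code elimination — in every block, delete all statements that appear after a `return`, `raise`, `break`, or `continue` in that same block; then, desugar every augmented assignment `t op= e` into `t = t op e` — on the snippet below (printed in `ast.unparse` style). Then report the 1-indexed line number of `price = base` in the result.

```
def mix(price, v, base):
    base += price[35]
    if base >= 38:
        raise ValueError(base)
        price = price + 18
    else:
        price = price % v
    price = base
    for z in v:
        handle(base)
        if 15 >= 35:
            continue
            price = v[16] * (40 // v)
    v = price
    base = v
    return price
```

7

Transformed code:
def mix(price, v, base):
    base = base + price[35]
    if base >= 38:
        raise ValueError(base)
    else:
        price = price % v
    price = base
    for z in v:
        handle(base)
        if 15 >= 35:
            continue
    v = price
    base = v
    return price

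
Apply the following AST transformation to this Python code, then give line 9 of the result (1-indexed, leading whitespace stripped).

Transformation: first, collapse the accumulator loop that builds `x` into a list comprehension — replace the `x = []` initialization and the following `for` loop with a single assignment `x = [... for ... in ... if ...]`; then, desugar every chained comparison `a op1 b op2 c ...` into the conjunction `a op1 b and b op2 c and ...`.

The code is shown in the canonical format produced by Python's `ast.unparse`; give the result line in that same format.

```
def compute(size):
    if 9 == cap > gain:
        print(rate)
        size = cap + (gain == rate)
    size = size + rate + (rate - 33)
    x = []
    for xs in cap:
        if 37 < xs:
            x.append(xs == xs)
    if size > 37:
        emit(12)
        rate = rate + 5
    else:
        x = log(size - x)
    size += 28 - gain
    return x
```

rate = rate + 5

Transformed code:
def compute(size):
    if 9 == cap and cap > gain:
        print(rate)
        size = cap + (gain == rate)
    size = size + rate + (rate - 33)
    x = [xs == xs for xs in cap if 37 < xs]
    if size > 37:
        emit(12)
        rate = rate + 5
    else:
        x = log(size - x)
    size += 28 - gain
    return x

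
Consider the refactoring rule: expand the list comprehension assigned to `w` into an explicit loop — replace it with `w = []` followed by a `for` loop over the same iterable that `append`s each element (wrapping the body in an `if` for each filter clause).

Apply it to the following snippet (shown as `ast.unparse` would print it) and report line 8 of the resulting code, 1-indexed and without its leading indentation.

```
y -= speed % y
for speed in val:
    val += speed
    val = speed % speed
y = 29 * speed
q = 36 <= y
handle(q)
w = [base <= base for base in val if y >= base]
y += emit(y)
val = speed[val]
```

Transformed code:
y -= speed % y
for speed in val:
    val += speed
    val = speed % speed
y = 29 * speed
q = 36 <= y
handle(q)
w = []
for base in val:
    if y >= base:
        w.append(base <= base)
y += emit(y)
val = speed[val]

w = []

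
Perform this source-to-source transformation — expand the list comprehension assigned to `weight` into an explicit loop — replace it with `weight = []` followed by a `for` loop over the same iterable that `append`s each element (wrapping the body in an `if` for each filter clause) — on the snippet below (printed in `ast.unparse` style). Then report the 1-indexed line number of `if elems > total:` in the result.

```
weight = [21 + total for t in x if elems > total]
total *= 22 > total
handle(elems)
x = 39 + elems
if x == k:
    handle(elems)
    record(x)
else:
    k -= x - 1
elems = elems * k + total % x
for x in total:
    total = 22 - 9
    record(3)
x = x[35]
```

Transformed code:
weight = []
for t in x:
    if elems > total:
        weight.append(21 + total)
total *= 22 > total
handle(elems)
x = 39 + elems
if x == k:
    handle(elems)
    record(x)
else:
    k -= x - 1
elems = elems * k + total % x
for x in total:
    total = 22 - 9
    record(3)
x = x[35]

3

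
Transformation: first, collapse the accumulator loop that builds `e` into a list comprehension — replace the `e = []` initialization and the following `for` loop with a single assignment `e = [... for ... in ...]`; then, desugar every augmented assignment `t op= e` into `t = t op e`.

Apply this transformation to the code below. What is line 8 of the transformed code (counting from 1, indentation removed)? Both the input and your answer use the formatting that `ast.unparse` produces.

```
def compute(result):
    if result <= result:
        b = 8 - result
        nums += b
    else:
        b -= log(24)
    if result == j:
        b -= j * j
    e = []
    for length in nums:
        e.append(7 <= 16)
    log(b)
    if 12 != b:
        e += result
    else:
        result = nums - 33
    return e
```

Transformed code:
def compute(result):
    if result <= result:
        b = 8 - result
        nums = nums + b
    else:
        b = b - log(24)
    if result == j:
        b = b - j * j
    e = [7 <= 16 for length in nums]
    log(b)
    if 12 != b:
        e = e + result
    else:
        result = nums - 33
    return e

b = b - j * j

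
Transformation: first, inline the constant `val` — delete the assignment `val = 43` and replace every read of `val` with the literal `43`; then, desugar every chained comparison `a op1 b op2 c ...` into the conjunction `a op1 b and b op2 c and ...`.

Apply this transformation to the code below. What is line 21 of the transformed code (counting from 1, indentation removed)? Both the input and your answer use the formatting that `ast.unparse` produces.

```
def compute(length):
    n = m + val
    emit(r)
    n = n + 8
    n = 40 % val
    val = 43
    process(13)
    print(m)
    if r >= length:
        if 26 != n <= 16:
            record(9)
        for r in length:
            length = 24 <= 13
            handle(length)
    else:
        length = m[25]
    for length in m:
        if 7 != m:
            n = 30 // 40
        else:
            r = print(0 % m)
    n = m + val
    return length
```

n = m + 43

Transformed code:
def compute(length):
    n = m + 43
    emit(r)
    n = n + 8
    n = 40 % 43
    process(13)
    print(m)
    if r >= length:
        if 26 != n and n <= 16:
            record(9)
        for r in length:
            length = 24 <= 13
            handle(length)
    else:
        length = m[25]
    for length in m:
        if 7 != m:
            n = 30 // 40
        else:
            r = print(0 % m)
    n = m + 43
    return length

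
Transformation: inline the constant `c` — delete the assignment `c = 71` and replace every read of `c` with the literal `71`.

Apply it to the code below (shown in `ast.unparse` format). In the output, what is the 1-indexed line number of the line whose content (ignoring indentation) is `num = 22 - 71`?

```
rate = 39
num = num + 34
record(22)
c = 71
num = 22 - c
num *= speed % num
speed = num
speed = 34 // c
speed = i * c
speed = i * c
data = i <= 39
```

4

Transformed code:
rate = 39
num = num + 34
record(22)
num = 22 - 71
num *= speed % num
speed = num
speed = 34 // 71
speed = i * 71
speed = i * 71
data = i <= 39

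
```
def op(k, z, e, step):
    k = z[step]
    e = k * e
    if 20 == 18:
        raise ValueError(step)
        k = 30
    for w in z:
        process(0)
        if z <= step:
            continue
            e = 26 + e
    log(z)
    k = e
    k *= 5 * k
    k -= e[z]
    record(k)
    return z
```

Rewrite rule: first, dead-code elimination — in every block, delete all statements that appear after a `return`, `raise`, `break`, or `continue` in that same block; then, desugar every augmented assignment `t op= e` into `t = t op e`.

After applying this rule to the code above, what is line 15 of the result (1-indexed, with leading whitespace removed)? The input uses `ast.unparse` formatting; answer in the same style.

return z

Transformed code:
def op(k, z, e, step):
    k = z[step]
    e = k * e
    if 20 == 18:
        raise ValueError(step)
    for w in z:
        process(0)
        if z <= step:
            continue
    log(z)
    k = e
    k = k * (5 * k)
    k = k - e[z]
    record(k)
    return z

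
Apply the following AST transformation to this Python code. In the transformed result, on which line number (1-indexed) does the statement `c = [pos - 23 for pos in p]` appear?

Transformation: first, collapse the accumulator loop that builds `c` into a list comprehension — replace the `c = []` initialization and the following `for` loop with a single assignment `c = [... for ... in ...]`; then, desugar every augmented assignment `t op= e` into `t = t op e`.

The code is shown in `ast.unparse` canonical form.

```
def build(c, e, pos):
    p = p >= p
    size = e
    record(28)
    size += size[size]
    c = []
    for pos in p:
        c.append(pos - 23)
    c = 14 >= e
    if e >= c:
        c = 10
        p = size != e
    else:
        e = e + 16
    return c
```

Transformed code:
def build(c, e, pos):
    p = p >= p
    size = e
    record(28)
    size = size + size[size]
    c = [pos - 23 for pos in p]
    c = 14 >= e
    if e >= c:
        c = 10
        p = size != e
    else:
        e = e + 16
    return c

6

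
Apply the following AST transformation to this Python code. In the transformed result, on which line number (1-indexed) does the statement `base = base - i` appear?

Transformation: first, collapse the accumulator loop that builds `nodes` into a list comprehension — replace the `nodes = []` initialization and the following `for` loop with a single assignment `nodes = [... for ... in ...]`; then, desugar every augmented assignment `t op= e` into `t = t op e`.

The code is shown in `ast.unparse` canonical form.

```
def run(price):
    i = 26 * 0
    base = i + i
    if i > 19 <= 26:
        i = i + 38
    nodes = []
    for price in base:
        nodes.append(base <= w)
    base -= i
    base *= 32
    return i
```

7

Transformed code:
def run(price):
    i = 26 * 0
    base = i + i
    if i > 19 <= 26:
        i = i + 38
    nodes = [base <= w for price in base]
    base = base - i
    base = base * 32
    return i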